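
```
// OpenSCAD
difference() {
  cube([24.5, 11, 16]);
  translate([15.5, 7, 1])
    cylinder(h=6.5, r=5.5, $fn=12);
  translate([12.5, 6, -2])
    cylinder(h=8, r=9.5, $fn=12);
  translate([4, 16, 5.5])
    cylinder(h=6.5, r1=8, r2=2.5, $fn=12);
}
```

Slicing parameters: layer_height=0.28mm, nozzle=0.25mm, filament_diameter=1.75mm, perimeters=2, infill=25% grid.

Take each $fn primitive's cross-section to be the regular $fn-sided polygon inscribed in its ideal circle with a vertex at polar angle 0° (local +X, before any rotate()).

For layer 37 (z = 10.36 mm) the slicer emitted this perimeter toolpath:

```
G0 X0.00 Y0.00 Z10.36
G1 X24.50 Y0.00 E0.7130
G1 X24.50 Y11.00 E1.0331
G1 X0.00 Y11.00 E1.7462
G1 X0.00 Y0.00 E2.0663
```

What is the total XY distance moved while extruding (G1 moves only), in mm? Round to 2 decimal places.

71.00 mm

Sum the Euclidean lengths of each G1 segment: total = 71.00 mm.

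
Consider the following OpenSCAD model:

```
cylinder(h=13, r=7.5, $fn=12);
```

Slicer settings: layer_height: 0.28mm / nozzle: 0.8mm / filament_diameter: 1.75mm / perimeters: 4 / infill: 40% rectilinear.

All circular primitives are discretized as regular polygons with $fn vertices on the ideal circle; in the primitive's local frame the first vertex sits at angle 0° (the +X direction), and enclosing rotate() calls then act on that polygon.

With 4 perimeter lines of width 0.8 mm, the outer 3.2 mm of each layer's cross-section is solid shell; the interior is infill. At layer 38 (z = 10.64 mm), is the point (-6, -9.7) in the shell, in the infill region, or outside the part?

At z = 10.64 mm: the cylinder: section is a regular 12-gon, circumradius r=7.5. Overall, the cross-section is a single solid region. The nearest boundary edge runs (-6.50, -3.75)→(-3.75, -6.50); distance from the point to it = 3.92 mm. The point is not inside any of the regions above, so it lies outside the cross-section (3.92 mm from the nearest boundary).

outside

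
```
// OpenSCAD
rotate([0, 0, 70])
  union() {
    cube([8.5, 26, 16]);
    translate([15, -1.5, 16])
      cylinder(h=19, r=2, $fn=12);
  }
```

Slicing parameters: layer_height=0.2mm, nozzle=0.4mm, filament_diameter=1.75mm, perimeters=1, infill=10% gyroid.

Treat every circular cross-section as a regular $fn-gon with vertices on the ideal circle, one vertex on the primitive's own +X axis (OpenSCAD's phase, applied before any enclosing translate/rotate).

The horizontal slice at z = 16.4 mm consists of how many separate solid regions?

At z = 16.4 mm: the cube does not reach this height (z outside [0, 16]); the r=2 cylinder at (15, -1.5) gives a regular 12-gon of circumradius 2 (constant along its height); Merging all regions: only the r=2 cylinder at (15, -1.5) is present, so the union is just that shape — 1 connected region; (whole slice rotated 70° about Z — lengths, areas and connectivity unchanged). The result has 1 disconnected region.

1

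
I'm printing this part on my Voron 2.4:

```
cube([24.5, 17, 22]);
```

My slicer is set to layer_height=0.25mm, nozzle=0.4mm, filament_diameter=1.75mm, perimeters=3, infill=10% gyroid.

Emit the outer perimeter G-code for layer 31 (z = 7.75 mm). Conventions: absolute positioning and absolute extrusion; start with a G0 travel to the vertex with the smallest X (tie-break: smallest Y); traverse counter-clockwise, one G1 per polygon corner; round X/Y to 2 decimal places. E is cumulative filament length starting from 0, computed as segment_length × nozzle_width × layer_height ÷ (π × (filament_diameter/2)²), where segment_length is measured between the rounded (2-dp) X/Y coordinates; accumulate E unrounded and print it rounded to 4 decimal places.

G0 X0.00 Y0.00 Z7.75
G1 X24.50 Y0.00 E1.0186
G1 X24.50 Y17.00 E1.7254
G1 X0.00 Y17.00 E2.7440
G1 X0.00 Y0.00 E3.4507

At z = 7.75 mm: the 24.5×17 cube contributes its full rectangle. The outline is a single polygon with 4 vertices. Extrusion per mm of travel: 0.4 × 0.25 / (π × 0.875²) = 0.041575. Accumulating E over each segment gives final E = 3.4507.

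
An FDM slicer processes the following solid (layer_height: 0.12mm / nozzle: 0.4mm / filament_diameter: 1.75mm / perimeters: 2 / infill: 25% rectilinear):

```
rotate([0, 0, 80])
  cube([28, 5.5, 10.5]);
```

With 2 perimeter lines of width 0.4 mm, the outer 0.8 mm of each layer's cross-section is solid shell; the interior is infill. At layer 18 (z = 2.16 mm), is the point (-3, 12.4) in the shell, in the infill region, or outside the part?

shell

At z = 2.16 mm: the 28×5.5 cube contributes its full rectangle; (whole slice rotated 80° about Z — lengths, areas and connectivity unchanged). Overall, the cross-section is a single solid region. Undo the 80° rotation: the query point maps to (11.691, 5.108) in the un-rotated model frame. The nearest boundary edge runs (28.00, 5.50)→(0.00, 5.50); distance from the point to it = 0.39 mm. The point is inside the cross-section, 0.39 mm from the nearest boundary — within the 0.8 mm shell band (2 × 0.4).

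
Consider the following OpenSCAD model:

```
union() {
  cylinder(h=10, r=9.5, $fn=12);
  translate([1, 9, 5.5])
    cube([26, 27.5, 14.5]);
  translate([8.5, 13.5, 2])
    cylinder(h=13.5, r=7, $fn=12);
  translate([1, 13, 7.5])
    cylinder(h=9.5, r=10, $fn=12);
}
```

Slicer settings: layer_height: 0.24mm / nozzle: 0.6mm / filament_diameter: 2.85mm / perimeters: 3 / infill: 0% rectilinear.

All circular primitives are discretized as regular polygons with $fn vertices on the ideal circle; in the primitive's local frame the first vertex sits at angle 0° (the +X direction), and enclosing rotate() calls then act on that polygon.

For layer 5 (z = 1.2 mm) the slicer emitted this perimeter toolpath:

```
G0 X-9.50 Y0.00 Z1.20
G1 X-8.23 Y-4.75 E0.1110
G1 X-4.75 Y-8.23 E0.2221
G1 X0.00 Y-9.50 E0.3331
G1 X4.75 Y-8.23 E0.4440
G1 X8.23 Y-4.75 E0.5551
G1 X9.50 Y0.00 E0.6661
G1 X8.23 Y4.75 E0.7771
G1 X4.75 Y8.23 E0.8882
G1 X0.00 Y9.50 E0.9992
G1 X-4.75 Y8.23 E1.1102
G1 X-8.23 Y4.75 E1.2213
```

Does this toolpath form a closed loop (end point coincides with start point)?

no

Start point (G0): (-9.50, 0.00). End point (last G1): the path does not return to the start — open.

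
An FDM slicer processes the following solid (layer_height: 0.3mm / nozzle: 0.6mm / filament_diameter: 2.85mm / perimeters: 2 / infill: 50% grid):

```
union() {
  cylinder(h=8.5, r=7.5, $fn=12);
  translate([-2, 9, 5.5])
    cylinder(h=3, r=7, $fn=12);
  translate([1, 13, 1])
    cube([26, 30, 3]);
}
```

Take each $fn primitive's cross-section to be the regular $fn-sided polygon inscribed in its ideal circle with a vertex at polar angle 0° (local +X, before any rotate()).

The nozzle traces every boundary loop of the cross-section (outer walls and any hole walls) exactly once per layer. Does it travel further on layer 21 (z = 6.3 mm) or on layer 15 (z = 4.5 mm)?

Layer 21 (z = 6.3): the r=7.5 cylinder contributes a regular 12-gon of circumradius 7.5 (perimeter = 2·12·7.500·sin(180°/12) = 46.59 mm); the r=7 cylinder at (-2, 9) gives a regular 12-gon of circumradius 7 (constant along its height) (perimeter = 2·12·7.000·sin(180°/12) = 43.48 mm); the cube at (1, 13) does not reach this height (z outside [1, 4]); Combining (union): the regions partially overlap (shared area 37.07 mm²), so the edge portions inside another operand are dropped and the merged outline is re-measured after clipping — boundary = 65.20 mm. So its perimeter = 65.20 mm. Layer 15 (z = 4.5): the r=7.5 cylinder gives a regular 12-gon of circumradius 7.5 (constant along its height) (perimeter = 2·12·7.500·sin(180°/12) = 46.59 mm); the cylinder at (-2, 9) does not reach this height (z outside [5.5, 8.5]); the cube at (1, 13) does not reach this height (z outside [1, 4]); Taking the union: only the r=7.5 cylinder is present, so the union is just that shape — boundary = 46.59 mm. So its perimeter = 46.59 mm. Layer 21 is larger (65.20 vs 46.59 mm).

layer 21 (z = 6.3 mm)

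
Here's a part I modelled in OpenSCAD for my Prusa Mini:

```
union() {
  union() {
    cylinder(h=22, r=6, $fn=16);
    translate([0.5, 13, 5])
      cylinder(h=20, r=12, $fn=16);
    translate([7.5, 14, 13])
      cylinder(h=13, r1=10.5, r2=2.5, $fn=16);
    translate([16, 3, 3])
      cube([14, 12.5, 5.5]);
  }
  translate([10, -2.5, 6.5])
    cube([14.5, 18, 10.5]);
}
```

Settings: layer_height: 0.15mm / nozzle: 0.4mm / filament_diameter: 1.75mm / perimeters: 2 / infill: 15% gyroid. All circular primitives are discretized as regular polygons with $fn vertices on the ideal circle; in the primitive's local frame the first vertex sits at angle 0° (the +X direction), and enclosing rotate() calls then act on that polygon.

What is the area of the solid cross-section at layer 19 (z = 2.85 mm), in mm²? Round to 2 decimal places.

110.21 mm²

At z = 2.85 mm: the r=6 cylinder gives a regular 16-gon of circumradius 6 (constant along its height) (area = (16/2)·6.000²·sin(360°/16) = 110.21 mm²); the cylinder at (0.5, 13) is not intersected at this z (z outside [5, 25]); the cone at (7.5, 14) is absent (z outside [13, 26]); the cube at (16, 3) is not intersected at this z (z outside [3, 8.5]); Merging all regions: only the r=6 cylinder is present, so the union is just that shape — area = 110.21 mm²; the cube at (10, -2.5) does not reach this height (z outside [6.5, 17]); Merging all regions: only that combined region is present, so the union is just that shape — area = 110.21 mm². Overall, the cross-section is a single solid region. Net area = 110.21 mm².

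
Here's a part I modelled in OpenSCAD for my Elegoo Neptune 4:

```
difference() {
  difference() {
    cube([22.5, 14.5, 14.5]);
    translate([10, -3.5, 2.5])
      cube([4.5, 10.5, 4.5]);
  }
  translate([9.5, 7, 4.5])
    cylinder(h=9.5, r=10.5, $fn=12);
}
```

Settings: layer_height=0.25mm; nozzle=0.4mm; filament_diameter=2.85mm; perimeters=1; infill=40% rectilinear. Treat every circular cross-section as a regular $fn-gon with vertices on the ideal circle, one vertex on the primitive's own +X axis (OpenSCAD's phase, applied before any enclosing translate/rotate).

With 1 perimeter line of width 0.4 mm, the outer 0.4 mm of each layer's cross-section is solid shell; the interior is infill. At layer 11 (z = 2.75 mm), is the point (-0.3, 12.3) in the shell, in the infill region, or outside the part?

outside

At z = 2.75 mm: the cube (footprint 22.5×14.5) is included at this height; the cube at (10, -3.5) is present — its section is the full 4.5×10.5 rectangle; Taking the first minus the rest: starting from the 22.5×14.5 cube, the 4.5×10.5 cube at (10, -3.5) partially overlaps it — only the 31.50 mm² overlap (of its 47.25 mm²) is removed, clipping the outline — 1 connected region; the cylinder at (9.5, 7) is absent (z outside [4.5, 14]); Taking the first minus the rest: none of the subtracted shapes is present at this height, so that combined region is unchanged — 1 connected region. Overall, the cross-section is a single solid region. The nearest boundary edge runs (0.00, 0.00)→(0.00, 14.50); distance from the point to it = 0.30 mm. The point is not inside any of the regions above, so it lies outside the cross-section (0.30 mm from the nearest boundary).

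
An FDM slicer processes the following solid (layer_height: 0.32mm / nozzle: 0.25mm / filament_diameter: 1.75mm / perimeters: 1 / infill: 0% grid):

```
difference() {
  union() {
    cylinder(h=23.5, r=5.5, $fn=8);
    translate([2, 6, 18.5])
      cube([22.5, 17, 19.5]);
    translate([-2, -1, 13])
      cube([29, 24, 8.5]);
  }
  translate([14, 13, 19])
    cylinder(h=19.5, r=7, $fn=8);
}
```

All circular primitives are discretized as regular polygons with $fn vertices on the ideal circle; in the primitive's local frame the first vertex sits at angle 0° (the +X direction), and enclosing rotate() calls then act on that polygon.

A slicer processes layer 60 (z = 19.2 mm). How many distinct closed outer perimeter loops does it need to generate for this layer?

1

At z = 19.2 mm: the cylinder: section is a regular 8-gon, circumradius r=5.5; the 22.5×17 cube at (2, 6) contributes its full rectangle; the cube at (-2, -1) is present — its section is the full 29×24 rectangle; Merging all regions: the regions partially overlap (shared area 421.35 mm²), so overlapping operands fuse into one piece — 1 connected region; the cylinder at (14, 13): section is a regular 8-gon, circumradius r=7; Taking the first minus the rest: starting from the result so far, the r=7 cylinder at (14, 13) lies wholly inside it (removes its full 138.59 mm² and its 42.86 mm outline becomes a hole wall) — 1 connected region with 1 hole. The result has 1 disconnected region.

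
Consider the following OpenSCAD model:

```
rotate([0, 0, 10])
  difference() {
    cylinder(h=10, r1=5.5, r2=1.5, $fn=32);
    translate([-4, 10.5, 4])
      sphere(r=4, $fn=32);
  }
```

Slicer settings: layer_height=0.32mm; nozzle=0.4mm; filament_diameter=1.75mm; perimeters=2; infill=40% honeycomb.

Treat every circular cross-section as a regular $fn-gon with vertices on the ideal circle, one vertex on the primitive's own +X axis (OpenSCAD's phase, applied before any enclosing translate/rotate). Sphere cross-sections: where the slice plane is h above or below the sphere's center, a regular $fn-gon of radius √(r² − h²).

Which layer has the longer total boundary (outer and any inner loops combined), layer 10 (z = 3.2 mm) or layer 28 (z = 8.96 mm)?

layer 10 (z = 3.2 mm)

Layer 10 (z = 3.2): the cone contributes a regular 32-gon of circumradius 4.220 (interpolated between r1=5.5 and r2=1.5 at t=0.320) (perimeter = 2·32·4.220·sin(180°/32) = 26.47 mm); the sphere at (-4, 10.5): section is a regular 32-gon, circumradius = √(r²−h²) = √(4²−0.8²) = 3.919 (perimeter = 2·32·3.919·sin(180°/32) = 24.59 mm); Subtracting the remaining from the first: starting from the cone, the r=4 sphere at (-4, 10.5) misses the remaining region (no effect) — boundary = 26.47 mm; (whole slice rotated 10° about Z — lengths, areas and connectivity unchanged). So its perimeter = 26.47 mm. Layer 28 (z = 8.96): the cone (r1=5.5→r2=1.5) has section circumradius 1.916 here — a regular 32-gon (perimeter = 2·32·1.916·sin(180°/32) = 12.02 mm); the sphere at (-4, 10.5) does not reach this height (|z−center|=4.960 > r=4); After the difference (first − rest): none of the subtracted shapes is present at this height, so the cone is unchanged — boundary = 12.02 mm; (rotated 10° about Z; rotation is an isometry so areas/perimeters/island counts are preserved). So its perimeter = 12.02 mm. Layer 10 is larger (26.47 vs 12.02 mm).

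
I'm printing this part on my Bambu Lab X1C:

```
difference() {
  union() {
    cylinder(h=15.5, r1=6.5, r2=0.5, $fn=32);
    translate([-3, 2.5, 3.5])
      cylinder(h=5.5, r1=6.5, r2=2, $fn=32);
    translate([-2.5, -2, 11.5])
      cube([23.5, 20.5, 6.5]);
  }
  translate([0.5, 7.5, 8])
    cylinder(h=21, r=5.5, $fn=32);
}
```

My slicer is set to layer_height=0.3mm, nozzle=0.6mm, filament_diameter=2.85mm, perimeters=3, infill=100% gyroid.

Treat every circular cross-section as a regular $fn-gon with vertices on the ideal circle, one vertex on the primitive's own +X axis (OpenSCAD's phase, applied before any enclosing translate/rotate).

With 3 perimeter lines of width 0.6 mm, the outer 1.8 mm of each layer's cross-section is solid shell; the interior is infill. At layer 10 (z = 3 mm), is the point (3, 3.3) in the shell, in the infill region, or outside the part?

shell

At z = 3 mm: the cone: at t=0.194 of its height the radius interpolates to r₁+(r₂−r₁)t = 5.339, giving a regular 32-gon of that circumradius; the cone at (-3, 2.5) is absent (z outside [3.5, 9]); the cube at (-2.5, -2) does not reach this height (z outside [11.5, 18]); Merging all regions: only the cone is present, so the union is just that shape — 1 connected region; the cylinder at (0.5, 7.5) is not intersected at this z (z outside [8, 29]); Subtracting the remaining from the first: none of the subtracted shapes is present at this height, so that combined region is unchanged — 1 connected region. Overall, the cross-section is a single solid region. The nearest boundary edge runs (3.78, 3.78)→(2.97, 4.44); distance from the point to it = 0.86 mm. The point is inside the cross-section, 0.86 mm from the nearest boundary — within the 1.8 mm shell band (3 × 0.6).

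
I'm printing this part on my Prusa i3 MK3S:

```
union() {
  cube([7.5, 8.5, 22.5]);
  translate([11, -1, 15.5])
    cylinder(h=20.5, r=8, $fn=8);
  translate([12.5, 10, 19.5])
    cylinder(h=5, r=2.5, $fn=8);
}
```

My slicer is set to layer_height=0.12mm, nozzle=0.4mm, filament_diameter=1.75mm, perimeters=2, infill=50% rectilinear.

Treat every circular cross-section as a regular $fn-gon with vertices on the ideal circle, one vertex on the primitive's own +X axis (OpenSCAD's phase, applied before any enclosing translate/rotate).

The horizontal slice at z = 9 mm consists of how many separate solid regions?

1

At z = 9 mm: the cube (footprint 7.5×8.5) is included at this height; the cylinder at (11, -1) does not reach this height (z outside [15.5, 36]); the cylinder at (12.5, 10) does not reach this height (z outside [19.5, 24.5]); Taking the union: only the 7.5×8.5 cube is present, so the union is just that shape — 1 connected region. The result has 1 disconnected region.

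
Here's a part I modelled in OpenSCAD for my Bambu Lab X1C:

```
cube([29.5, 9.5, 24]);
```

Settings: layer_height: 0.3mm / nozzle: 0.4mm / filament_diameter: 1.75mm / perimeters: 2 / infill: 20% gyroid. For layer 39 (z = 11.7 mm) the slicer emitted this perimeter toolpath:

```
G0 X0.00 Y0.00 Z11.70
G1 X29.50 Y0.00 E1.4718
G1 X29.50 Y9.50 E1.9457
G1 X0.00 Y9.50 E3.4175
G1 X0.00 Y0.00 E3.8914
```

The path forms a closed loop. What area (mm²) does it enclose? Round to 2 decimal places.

280.25 mm²

Apply the shoelace formula to the sequence of (X, Y) vertices; enclosed area = 280.25 mm².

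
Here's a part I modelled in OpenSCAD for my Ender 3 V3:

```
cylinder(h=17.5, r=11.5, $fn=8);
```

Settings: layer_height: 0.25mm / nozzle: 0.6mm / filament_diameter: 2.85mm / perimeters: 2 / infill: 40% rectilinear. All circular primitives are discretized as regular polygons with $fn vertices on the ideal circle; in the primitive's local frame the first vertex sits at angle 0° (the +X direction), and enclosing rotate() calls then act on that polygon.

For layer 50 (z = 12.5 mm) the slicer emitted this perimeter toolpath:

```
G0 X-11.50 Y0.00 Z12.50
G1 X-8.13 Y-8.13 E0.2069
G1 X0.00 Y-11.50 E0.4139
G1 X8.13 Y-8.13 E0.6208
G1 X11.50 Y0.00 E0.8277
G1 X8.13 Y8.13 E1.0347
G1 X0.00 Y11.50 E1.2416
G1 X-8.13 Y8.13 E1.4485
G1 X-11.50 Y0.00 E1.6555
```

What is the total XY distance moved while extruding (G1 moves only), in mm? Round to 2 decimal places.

Sum the Euclidean lengths of each G1 segment: total = 70.41 mm.

70.41 mm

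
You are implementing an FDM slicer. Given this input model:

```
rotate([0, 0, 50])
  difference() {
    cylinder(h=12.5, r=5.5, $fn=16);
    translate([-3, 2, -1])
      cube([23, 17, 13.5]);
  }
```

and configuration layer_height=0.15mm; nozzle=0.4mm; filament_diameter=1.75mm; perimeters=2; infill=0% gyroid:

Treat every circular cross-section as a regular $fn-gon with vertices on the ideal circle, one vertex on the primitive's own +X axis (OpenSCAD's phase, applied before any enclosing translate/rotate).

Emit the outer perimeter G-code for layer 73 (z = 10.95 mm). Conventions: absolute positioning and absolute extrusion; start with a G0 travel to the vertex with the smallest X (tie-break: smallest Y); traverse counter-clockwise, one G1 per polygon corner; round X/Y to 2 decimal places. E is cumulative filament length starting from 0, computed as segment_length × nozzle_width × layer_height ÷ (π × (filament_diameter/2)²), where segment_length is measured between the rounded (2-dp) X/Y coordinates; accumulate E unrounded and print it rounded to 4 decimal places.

G0 X-5.48 Y-0.48 Z10.95
G1 X-4.88 Y-2.54 E0.0535
G1 X-3.54 Y-4.21 E0.1069
G1 X-1.65 Y-5.25 E0.1607
G1 X0.48 Y-5.48 E0.2142
G1 X2.54 Y-4.88 E0.2677
G1 X4.21 Y-3.54 E0.3211
G1 X5.25 Y-1.65 E0.3749
G1 X5.48 Y0.48 E0.4284
G1 X4.88 Y2.54 E0.4819
G1 X3.54 Y4.21 E0.5353
G1 X1.75 Y5.19 E0.5862
G1 X-3.46 Y-1.01 E0.7882
G1 X-5.36 Y0.58 E0.8500
G1 X-5.48 Y-0.48 E0.8766

At z = 10.95 mm: the cylinder: section is a regular 16-gon, circumradius r=5.5; the 23×17 cube at (-3, 2) contributes its full rectangle; Subtracting the remaining from the first: starting from the r=5.5 cylinder, the 23×17 cube at (-3, 2) partially overlaps it — only the 21.97 mm² overlap (of its 391.00 mm²) is removed, clipping the outline — 1 connected region; (whole slice rotated 50° about Z — lengths, areas and connectivity unchanged). The outline is a single polygon with 14 vertices. Extrusion per mm of travel: 0.4 × 0.15 / (π × 0.875²) = 0.024945. Accumulating E over each segment gives final E = 0.8766.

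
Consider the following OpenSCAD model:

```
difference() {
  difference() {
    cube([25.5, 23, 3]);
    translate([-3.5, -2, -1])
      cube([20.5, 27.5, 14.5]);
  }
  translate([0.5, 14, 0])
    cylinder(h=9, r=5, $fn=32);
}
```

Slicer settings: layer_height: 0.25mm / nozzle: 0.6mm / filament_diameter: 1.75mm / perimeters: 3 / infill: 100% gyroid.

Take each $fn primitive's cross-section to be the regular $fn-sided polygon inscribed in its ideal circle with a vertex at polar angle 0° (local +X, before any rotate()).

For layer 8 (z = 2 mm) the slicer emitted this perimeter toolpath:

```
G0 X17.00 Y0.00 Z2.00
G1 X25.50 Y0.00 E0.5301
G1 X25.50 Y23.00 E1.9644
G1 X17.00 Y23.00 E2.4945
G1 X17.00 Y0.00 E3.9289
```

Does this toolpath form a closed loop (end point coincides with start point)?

yes

Start point (G0): (17.00, 0.00). End point (last G1): the path returns to the start — closed.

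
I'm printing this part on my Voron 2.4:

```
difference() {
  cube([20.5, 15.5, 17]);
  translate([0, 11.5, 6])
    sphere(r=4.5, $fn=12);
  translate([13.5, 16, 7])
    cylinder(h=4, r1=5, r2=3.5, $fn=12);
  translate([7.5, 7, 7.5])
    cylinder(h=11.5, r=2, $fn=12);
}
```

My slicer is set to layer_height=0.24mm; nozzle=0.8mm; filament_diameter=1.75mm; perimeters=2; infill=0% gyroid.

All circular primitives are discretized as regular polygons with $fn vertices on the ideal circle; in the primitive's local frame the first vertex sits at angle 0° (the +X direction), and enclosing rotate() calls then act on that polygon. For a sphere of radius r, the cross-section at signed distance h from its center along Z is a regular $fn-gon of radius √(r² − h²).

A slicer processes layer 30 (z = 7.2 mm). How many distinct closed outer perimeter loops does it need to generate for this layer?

1

At z = 7.2 mm: the 20.5×15.5 cube contributes its full rectangle; the r=4.5 sphere at (0, 11.5) slices to a regular 12-gon of circumradius 4.337 (√(r²−h²) with h=1.2 from center); the cone at (13.5, 16) (r1=5→r2=3.5) has section circumradius 4.925 here — a regular 12-gon; the cylinder at (7.5, 7) is not intersected at this z (z outside [7.5, 19]); Taking the first minus the rest: starting from the 20.5×15.5 cube, the r=4.5 sphere at (0, 11.5) partially overlaps it — only the 28.00 mm² overlap (of its 56.43 mm²) is removed, clipping the outline; the cone at (13.5, 16) partially overlaps it — only the 31.53 mm² overlap (of its 72.77 mm²) is removed, clipping the outline — 1 connected region. The result has 1 disconnected region.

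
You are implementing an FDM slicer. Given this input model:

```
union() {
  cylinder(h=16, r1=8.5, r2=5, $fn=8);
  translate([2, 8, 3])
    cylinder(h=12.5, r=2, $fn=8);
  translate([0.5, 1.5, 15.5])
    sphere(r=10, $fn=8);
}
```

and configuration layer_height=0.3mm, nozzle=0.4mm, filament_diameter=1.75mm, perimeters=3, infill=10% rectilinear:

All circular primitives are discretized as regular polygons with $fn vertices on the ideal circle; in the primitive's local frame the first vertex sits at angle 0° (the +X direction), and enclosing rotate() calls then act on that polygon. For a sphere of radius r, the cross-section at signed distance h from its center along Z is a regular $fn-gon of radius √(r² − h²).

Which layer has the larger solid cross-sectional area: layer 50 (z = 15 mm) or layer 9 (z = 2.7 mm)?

Layer 50 (z = 15): the cone contributes a regular 8-gon of circumradius 5.219 (interpolated between r1=8.5 and r2=5 at t=0.938) (area = (8/2)·5.219²·sin(360°/8) = 77.03 mm²); the r=2 cylinder at (2, 8) contributes a regular 8-gon of circumradius 2 (area = (8/2)·2.000²·sin(360°/8) = 11.31 mm²); the sphere at (0.5, 1.5): section is a regular 8-gon, circumradius = √(r²−h²) = √(10²−0.5²) = 9.987 (area = (8/2)·9.987²·sin(360°/8) = 282.14 mm²); Merging all regions: the regions partially overlap — summed areas 370.48 mm² minus the doubly-counted overlap 88.35 mm² gives 282.14 mm² — area = 282.14 mm². So its area = 282.14 mm². Layer 9 (z = 2.7): the cone: at t=0.169 of its height the radius interpolates to r₁+(r₂−r₁)t = 7.909, giving a regular 8-gon of that circumradius (area = (8/2)·7.909²·sin(360°/8) = 176.94 mm²); the cylinder at (2, 8) does not reach this height (z outside [3, 15.5]); the sphere at (0.5, 1.5) is not intersected at this z (|z−center|=12.800 > r=10); Merging all regions: only the cone is present, so the union is just that shape — area = 176.94 mm². So its area = 176.94 mm². Layer 50 is larger (282.14 vs 176.94 mm²).

layer 50 (z = 15 mm)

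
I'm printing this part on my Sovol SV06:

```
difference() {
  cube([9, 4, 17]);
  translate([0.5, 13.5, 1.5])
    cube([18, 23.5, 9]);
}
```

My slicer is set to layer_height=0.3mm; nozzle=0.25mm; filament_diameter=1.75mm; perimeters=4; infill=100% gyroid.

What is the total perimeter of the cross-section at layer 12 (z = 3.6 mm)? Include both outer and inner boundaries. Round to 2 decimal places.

At z = 3.6 mm: the cube is present — its section is the full 9×4 rectangle (perimeter 26.00 mm); the cube at (0.5, 13.5) is present — its section is the full 18×23.5 rectangle (perimeter 83.00 mm); Subtracting the remaining from the first: starting from the 9×4 cube, the 18×23.5 cube at (0.5, 13.5) misses the remaining region (no effect) — boundary = 26.00 mm. Overall, the cross-section is a single solid region. Total boundary length (outer) = 26.00 mm.

26.00 mm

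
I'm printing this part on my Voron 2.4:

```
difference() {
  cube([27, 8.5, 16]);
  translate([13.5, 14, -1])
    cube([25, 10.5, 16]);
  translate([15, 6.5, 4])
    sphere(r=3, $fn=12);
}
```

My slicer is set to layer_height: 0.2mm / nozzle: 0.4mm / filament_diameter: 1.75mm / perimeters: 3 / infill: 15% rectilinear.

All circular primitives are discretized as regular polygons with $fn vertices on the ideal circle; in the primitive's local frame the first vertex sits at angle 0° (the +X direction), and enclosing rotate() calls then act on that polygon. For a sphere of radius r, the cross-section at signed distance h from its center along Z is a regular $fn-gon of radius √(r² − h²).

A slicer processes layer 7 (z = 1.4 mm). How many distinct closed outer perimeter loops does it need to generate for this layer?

1

At z = 1.4 mm: the cube is present — its section is the full 27×8.5 rectangle; the 25×10.5 cube at (13.5, 14) contributes its full rectangle; the sphere at (15, 6.5): section is a regular 12-gon, circumradius = √(r²−h²) = √(3²−2.6²) = 1.497; After the difference (first − rest): starting from the 27×8.5 cube, the 25×10.5 cube at (13.5, 14) misses the remaining region (no effect); the r=3 sphere at (15, 6.5) lies wholly inside it (removes its full 6.72 mm² and its 9.30 mm outline becomes a hole wall) — 1 connected region with 1 hole. The result has 1 disconnected region.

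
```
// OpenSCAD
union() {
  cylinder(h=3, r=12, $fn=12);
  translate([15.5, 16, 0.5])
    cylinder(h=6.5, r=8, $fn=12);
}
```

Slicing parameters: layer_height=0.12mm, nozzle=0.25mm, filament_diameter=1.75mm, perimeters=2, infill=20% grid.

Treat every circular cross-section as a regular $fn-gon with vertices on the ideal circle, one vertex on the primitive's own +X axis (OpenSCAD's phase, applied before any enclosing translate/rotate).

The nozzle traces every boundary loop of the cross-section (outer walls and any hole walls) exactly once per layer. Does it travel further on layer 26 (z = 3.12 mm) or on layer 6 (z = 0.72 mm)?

Layer 26 (z = 3.12): the cylinder is absent (z outside [0, 3]); the r=8 cylinder at (15.5, 16) contributes a regular 12-gon of circumradius 8 (perimeter = 2·12·8.000·sin(180°/12) = 49.69 mm); Merging all regions: only the r=8 cylinder at (15.5, 16) is present, so the union is just that shape — boundary = 49.69 mm. So its perimeter = 49.69 mm. Layer 6 (z = 0.72): the r=12 cylinder gives a regular 12-gon of circumradius 12 (constant along its height) (perimeter = 2·12·12.000·sin(180°/12) = 74.54 mm); the r=8 cylinder at (15.5, 16) gives a regular 12-gon of circumradius 8 (constant along its height) (perimeter = 2·12·8.000·sin(180°/12) = 49.69 mm); Taking the union: the 2 present regions are separate (no shared area or edge), so areas and boundary lengths simply add and each stays a separate island — boundary = 124.23 mm. So its perimeter = 124.23 mm. Layer 6 is larger (124.23 vs 49.69 mm).

layer 6 (z = 0.72 mm)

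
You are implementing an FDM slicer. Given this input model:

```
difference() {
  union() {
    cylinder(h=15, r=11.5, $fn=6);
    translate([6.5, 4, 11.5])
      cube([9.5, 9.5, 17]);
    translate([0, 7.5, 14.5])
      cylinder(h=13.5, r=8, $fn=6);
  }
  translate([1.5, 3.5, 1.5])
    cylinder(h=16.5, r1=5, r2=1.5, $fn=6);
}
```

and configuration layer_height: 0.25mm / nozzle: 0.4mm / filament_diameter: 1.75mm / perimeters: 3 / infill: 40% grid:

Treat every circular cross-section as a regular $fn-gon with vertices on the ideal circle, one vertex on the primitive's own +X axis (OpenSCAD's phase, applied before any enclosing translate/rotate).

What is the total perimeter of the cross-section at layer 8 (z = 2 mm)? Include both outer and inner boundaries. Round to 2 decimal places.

At z = 2 mm: the r=11.5 cylinder gives a regular 6-gon of circumradius 11.5 (constant along its height) (perimeter = 2·6·11.500·sin(180°/6) = 69.00 mm); the cube at (6.5, 4) is absent (z outside [11.5, 28.5]); the cylinder at (0, 7.5) is absent (z outside [14.5, 28]); Taking the union: only the r=11.5 cylinder is present, so the union is just that shape — boundary = 69.00 mm; the cone at (1.5, 3.5): at t=0.030 of its height the radius interpolates to r₁+(r₂−r₁)t = 4.894, giving a regular 6-gon of that circumradius (perimeter = 2·6·4.894·sin(180°/6) = 29.36 mm); Taking the first minus the rest: starting from the result so far, the cone at (1.5, 3.5) lies wholly inside it (removes its full 62.23 mm² and its 29.36 mm outline becomes a hole wall) — boundary (outer + 1 inner loop) = 98.36 mm. Overall, the cross-section is one region with 1 hole. Total boundary length (outer + inner) = 98.36 mm.

98.36 mm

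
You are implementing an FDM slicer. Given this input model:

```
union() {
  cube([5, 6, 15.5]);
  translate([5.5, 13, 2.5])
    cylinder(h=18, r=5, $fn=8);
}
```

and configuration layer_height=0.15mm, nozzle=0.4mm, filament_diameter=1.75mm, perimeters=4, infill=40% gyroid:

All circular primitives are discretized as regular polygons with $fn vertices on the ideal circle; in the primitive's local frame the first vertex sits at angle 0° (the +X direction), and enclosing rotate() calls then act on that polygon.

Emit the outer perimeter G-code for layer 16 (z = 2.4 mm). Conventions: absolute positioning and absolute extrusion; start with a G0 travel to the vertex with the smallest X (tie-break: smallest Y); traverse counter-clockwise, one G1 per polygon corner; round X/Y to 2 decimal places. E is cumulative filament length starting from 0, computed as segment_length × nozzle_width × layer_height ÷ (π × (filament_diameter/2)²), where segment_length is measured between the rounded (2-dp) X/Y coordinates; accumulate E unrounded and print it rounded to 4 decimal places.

G0 X0.00 Y0.00 Z2.40
G1 X5.00 Y0.00 E0.1247
G1 X5.00 Y6.00 E0.2744
G1 X0.00 Y6.00 E0.3991
G1 X0.00 Y0.00 E0.5488

At z = 2.4 mm: the cube (footprint 5×6) is included at this height; the cylinder at (5.5, 13) is not intersected at this z (z outside [2.5, 20.5]); Combining (union): only the 5×6 cube is present, so the union is just that shape — 1 connected region. The outline is a single polygon with 4 vertices. Extrusion per mm of travel: 0.4 × 0.15 / (π × 0.875²) = 0.024945. Accumulating E over each segment gives final E = 0.5488.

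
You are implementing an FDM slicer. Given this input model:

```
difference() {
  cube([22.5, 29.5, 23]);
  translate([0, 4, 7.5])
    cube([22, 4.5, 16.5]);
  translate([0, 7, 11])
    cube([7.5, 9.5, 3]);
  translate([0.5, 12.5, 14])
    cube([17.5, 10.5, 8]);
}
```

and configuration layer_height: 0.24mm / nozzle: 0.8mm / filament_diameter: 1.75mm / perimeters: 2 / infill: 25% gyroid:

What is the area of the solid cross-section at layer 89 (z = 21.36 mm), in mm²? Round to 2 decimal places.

At z = 21.36 mm: the cube (footprint 22.5×29.5) is included at this height (area 663.75 mm²); the cube at (0, 4) is present — its section is the full 22×4.5 rectangle (area 99.00 mm²); the cube at (0, 7) does not reach this height (z outside [11, 14]); the cube at (0.5, 12.5) is present — its section is the full 17.5×10.5 rectangle (area 183.75 mm²); Subtracting the remaining from the first: starting from the 22.5×29.5 cube (663.75 mm²), the 22×4.5 cube at (0, 4) lies inside it touching the edge (removes its full 99.00 mm²); the 17.5×10.5 cube at (0.5, 12.5) lies wholly inside it (removes its full 183.75 mm² and its 56.00 mm outline becomes a hole wall) — area = 381.00 mm². Overall, the cross-section is one region with 1 hole. Net area = 381.00 mm².

381.00 mm²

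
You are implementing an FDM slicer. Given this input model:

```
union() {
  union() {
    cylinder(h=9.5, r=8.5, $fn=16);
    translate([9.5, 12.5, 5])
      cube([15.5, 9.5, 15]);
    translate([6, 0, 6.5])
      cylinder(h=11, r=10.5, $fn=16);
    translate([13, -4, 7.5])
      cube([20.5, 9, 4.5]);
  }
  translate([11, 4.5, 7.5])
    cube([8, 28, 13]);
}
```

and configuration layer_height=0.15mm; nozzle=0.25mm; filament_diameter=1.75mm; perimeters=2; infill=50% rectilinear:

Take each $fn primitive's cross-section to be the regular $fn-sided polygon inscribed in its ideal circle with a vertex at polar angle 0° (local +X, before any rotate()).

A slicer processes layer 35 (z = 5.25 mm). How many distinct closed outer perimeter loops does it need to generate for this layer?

2

At z = 5.25 mm: the cylinder: section is a regular 16-gon, circumradius r=8.5; the cube at (9.5, 12.5) is present — its section is the full 15.5×9.5 rectangle; the cylinder at (6, 0) is not intersected at this z (z outside [6.5, 17.5]); the cube at (13, -4) is not intersected at this z (z outside [7.5, 12]); Combining (union): the 2 present regions are separate (no shared area or edge), so areas and boundary lengths simply add and each stays a separate island — 2 connected regions; the cube at (11, 4.5) is absent (z outside [7.5, 20.5]); Merging all regions: only that combined region is present, so the union is just that shape — 2 connected regions. The result has 2 disconnected regions.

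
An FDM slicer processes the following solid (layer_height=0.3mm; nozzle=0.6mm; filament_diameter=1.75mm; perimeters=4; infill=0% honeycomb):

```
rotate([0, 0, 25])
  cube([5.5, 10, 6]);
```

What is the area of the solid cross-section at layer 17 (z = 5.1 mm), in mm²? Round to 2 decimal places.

At z = 5.1 mm: the cube is present — its section is the full 5.5×10 rectangle (area 55.00 mm²); (rotated 25° about Z; rotation is an isometry so areas/perimeters/island counts are preserved). Overall, the cross-section is a single solid region. Net area = 55.00 mm².

55.00 mm²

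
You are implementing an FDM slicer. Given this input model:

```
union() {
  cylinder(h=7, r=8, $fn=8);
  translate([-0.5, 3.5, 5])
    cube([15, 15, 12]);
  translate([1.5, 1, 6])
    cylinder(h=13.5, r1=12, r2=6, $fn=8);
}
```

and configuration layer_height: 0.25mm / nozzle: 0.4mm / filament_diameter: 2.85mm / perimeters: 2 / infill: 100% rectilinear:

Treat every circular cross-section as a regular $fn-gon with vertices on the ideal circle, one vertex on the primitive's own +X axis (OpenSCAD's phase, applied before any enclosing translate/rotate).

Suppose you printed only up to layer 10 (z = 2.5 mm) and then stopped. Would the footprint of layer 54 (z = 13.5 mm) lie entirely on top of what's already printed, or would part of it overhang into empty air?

part overhangs

Compare the two slices. At z = 2.5: the cylinder: section is a regular 8-gon, circumradius r=8 (area = (8/2)·8.000²·sin(360°/8) = 181.02 mm²); the cube at (-0.5, 3.5) is not intersected at this z (z outside [5, 17]); the cone at (1.5, 1) is not intersected at this z (z outside [6, 19.5]); Combining (union): only the r=8 cylinder is present, so the union is just that shape — area = 181.02 mm². At z = 13.5: the cylinder is not intersected at this z (z outside [0, 7]); the 15×15 cube at (-0.5, 3.5) contributes its full rectangle (area 225.00 mm²); the cone at (1.5, 1) contributes a regular 8-gon of circumradius 8.667 (interpolated between r1=12 and r2=6 at t=0.556) (area = (8/2)·8.667²·sin(360°/8) = 212.45 mm²); Combining (union): the regions partially overlap — summed areas 437.45 mm² minus the doubly-counted overlap 44.24 mm² gives 393.20 mm² — area = 393.20 mm². Checking containment: at z = 13.5 the cross-section extends beyond the z = 2.5 cross-section by about 227.20 mm².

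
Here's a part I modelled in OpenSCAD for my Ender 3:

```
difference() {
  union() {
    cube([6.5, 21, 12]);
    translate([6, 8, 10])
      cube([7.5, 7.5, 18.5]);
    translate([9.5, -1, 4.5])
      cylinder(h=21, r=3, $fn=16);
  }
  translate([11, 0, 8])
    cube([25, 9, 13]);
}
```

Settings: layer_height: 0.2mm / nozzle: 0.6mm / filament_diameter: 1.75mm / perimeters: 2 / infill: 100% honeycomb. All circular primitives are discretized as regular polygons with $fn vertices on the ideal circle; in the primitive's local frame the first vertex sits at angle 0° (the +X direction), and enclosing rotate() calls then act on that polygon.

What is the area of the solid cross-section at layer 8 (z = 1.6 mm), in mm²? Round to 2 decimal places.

136.50 mm²

At z = 1.6 mm: the 6.5×21 cube contributes its full rectangle (area 136.50 mm²); the cube at (6, 8) is absent (z outside [10, 28.5]); the cylinder at (9.5, -1) is not intersected at this z (z outside [4.5, 25.5]); Combining (union): only the 6.5×21 cube is present, so the union is just that shape — area = 136.50 mm²; the cube at (11, 0) does not reach this height (z outside [8, 21]); Taking the first minus the rest: none of the subtracted shapes is present at this height, so the result so far is unchanged — area = 136.50 mm². Overall, the cross-section is a single solid region. Net area = 136.50 mm².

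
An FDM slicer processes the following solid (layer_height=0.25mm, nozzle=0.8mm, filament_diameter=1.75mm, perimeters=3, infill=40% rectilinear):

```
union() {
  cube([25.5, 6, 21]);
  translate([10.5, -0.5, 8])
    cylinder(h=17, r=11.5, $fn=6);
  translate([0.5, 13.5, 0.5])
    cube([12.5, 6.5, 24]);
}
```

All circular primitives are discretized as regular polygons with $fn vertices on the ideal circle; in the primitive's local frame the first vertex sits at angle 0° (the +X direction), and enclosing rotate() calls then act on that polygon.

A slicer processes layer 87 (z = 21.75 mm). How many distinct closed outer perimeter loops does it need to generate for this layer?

At z = 21.75 mm: the cube does not reach this height (z outside [0, 21]); the r=11.5 cylinder at (10.5, -0.5) contributes a regular 6-gon of circumradius 11.5; the cube at (0.5, 13.5) is present — its section is the full 12.5×6.5 rectangle; Merging all regions: the 2 present regions are separate (no shared area or edge), so areas and boundary lengths simply add and each stays a separate island — 2 connected regions. The result has 2 disconnected regions.

2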